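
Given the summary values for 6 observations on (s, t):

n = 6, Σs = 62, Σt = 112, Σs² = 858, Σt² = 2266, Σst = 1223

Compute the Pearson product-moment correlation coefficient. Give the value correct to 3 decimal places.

r = (nΣst − ΣsΣt) / √[(nΣs² − (Σs)²)(nΣt² − (Σt)²)]
Numerator: 6×1223 − 62×112 = 394
Denominator: √[(5148 − 3844)(13596 − 12544)] = √[1304 × 1052] = 1171.2421
r = 394 / 1171.2421 ≈ 0.336

0.336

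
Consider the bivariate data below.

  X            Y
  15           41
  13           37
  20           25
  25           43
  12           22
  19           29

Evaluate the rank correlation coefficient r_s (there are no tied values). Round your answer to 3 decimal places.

Rank X: 3, 2, 5, 6, 1, 4
Rank Y: 5, 4, 2, 6, 1, 3
d = rank(X) − rank(Y): -2, -2, 3, 0, 0, 1; Σd² = 18
ρ = 1 − 6Σd² / [n(n²−1)] = 1 − 6×18 / (6×35) = 1 − 108/210 ≈ 0.486

0.486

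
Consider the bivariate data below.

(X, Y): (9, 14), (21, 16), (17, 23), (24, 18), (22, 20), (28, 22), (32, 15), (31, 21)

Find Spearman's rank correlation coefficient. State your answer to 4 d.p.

0.0952

Rank X: 1, 3, 2, 5, 4, 6, 8, 7
Rank Y: 1, 3, 8, 4, 5, 7, 2, 6
d = rank(X) − rank(Y): 0, 0, -6, 1, -1, -1, 6, 1; Σd² = 76
ρ = 1 − 6Σd² / [n(n²−1)] = 1 − 6×76 / (8×63) = 1 − 456/504 ≈ 0.0952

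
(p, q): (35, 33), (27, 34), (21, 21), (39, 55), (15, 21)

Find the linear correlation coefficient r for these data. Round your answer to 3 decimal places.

0.878

n = 5, Σp = 137, Σq = 164, Σp² = 4141, Σq² = 6152, Σpq = 4974
nΣpq − ΣpΣq = 24870 − 22468 = 2402
nΣp² − (Σp)² = 20705 − 18769 = 1936; nΣq² − (Σq)² = 30760 − 26896 = 3864
r = 2402 / √(1936 × 3864) = 2402 / 2735.0876 ≈ 0.878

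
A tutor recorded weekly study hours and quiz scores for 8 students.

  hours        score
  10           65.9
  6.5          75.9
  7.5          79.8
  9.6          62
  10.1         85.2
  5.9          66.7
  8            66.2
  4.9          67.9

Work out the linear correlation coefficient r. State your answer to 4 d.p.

n = 8, Σx = 62.5, Σy = 569.6, Σx² = 515.49, Σy² = 41016.44, Σxy = 4462.41
nΣxy − ΣxΣy = 35699.28 − 35600 = 99.28
nΣx² − (Σx)² = 4123.92 − 3906.25 = 217.67; nΣy² − (Σy)² = 328131.52 − 324444.16 = 3687.36
r = 99.28 / √(217.67 × 3687.36) = 99.28 / 895.8949 ≈ 0.1108

0.1108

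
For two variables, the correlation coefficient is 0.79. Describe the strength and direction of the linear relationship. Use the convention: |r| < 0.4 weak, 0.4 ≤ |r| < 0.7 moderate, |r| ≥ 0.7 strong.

r = 0.79 > 0 so the relationship is positive.
|r| = 0.79, which falls in the strong range.

strong positive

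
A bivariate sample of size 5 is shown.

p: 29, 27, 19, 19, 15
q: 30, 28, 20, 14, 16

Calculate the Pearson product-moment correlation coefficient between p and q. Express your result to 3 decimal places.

0.932

n = 5, Σp = 109, Σq = 108, Σp² = 2517, Σq² = 2536, Σpq = 2512
nΣpq − ΣpΣq = 12560 − 11772 = 788
nΣp² − (Σp)² = 12585 − 11881 = 704; nΣq² − (Σq)² = 12680 − 11664 = 1016
r = 788 / √(704 × 1016) = 788 / 845.7328 ≈ 0.932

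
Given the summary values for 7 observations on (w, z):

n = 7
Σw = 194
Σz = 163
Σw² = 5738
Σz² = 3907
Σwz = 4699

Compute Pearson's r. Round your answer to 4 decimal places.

r = (nΣwz − ΣwΣz) / √[(nΣw² − (Σw)²)(nΣz² − (Σz)²)]
Numerator: 7×4699 − 194×163 = 1271
Denominator: √[(40166 − 37636)(27349 − 26569)] = √[2530 × 780] = 1404.7776
r = 1271 / 1404.7776 ≈ 0.9048

0.9048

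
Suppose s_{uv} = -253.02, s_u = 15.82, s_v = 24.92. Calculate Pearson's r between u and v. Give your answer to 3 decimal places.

r = Cov(u,v) / (s_u · s_v) = -253.02 / (15.82 × 24.92)
  = -253.02 / 394.2344 ≈ -0.642

-0.642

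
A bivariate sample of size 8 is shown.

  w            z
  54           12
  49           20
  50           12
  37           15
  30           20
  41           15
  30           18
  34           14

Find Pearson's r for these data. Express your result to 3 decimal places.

n = 8, Σw = 325, Σz = 126, Σw² = 13823, Σz² = 2058, Σwz = 5014
nΣwz − ΣwΣz = 40112 − 40950 = -838
nΣw² − (Σw)² = 110584 − 105625 = 4959; nΣz² − (Σz)² = 16464 − 15876 = 588
r = -838 / √(4959 × 588) = -838 / 1707.5983 ≈ -0.491

-0.491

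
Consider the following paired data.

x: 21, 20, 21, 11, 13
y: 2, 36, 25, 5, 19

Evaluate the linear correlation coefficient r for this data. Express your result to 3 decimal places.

n = 5, Σx = 86, Σy = 87, Σx² = 1572, Σy² = 2311, Σxy = 1589
nΣxy − ΣxΣy = 7945 − 7482 = 463
nΣx² − (Σx)² = 7860 − 7396 = 464; nΣy² − (Σy)² = 11555 − 7569 = 3986
r = 463 / √(464 × 3986) = 463 / 1359.9647 ≈ 0.340

0.340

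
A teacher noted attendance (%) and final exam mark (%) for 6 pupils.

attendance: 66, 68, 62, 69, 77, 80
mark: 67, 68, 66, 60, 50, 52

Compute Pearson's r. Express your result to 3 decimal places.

n = 6, Σx = 422, Σy = 363, Σx² = 29914, Σy² = 22273, Σxy = 25288
nΣxy − ΣxΣy = 151728 − 153186 = -1458
nΣx² − (Σx)² = 179484 − 178084 = 1400; nΣy² − (Σy)² = 133638 − 131769 = 1869
r = -1458 / √(1400 × 1869) = -1458 / 1617.5908 ≈ -0.901

-0.901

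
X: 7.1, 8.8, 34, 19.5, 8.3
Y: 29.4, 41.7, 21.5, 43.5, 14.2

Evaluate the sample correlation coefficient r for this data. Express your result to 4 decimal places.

-0.1083

n = 5, ΣX = 77.7, ΣY = 150.3, ΣX² = 1732.99, ΣY² = 5159.39, ΣXY = 2272.81
nΣXY − ΣXΣY = 11364.05 − 11678.31 = -314.26
nΣX² − (ΣX)² = 8664.95 − 6037.29 = 2627.66; nΣY² − (ΣY)² = 25796.95 − 22590.09 = 3206.86
r = -314.26 / √(2627.66 × 3206.86) = -314.26 / 2902.8499 ≈ -0.1083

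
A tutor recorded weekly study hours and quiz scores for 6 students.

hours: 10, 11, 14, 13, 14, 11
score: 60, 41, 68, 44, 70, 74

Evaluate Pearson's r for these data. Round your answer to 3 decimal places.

0.212

n = 6, Σx = 73, Σy = 357, Σx² = 903, Σy² = 22217, Σxy = 4369
nΣxy − ΣxΣy = 26214 − 26061 = 153
nΣx² − (Σx)² = 5418 − 5329 = 89; nΣy² − (Σy)² = 133302 − 127449 = 5853
r = 153 / √(89 × 5853) = 153 / 721.7458 ≈ 0.212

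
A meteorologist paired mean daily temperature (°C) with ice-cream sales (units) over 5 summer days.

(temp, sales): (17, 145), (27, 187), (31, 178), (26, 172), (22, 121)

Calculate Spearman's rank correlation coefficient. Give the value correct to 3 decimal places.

Rank temp: 1, 4, 5, 3, 2
Rank sales: 2, 5, 4, 3, 1
d = rank(temp) − rank(sales): -1, -1, 1, 0, 1; Σd² = 4
ρ = 1 − 6Σd² / [n(n²−1)] = 1 − 6×4 / (5×24) = 1 − 24/120 ≈ 0.800

0.800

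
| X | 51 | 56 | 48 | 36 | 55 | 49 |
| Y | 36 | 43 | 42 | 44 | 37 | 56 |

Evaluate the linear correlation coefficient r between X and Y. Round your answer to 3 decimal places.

-0.241

n = 6, ΣX = 295, ΣY = 258, ΣX² = 14763, ΣY² = 11350, ΣXY = 12623
nΣXY − ΣXΣY = 75738 − 76110 = -372
nΣX² − (ΣX)² = 88578 − 87025 = 1553; nΣY² − (ΣY)² = 68100 − 66564 = 1536
r = -372 / √(1553 × 1536) = -372 / 1544.4766 ≈ -0.241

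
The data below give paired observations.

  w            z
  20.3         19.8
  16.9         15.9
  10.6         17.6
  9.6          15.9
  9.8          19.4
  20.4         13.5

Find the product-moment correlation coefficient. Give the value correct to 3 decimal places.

n = 6, Σw = 87.6, Σz = 102.1, Σw² = 1414.42, Σz² = 1766.03, Σwz = 1475.37
nΣwz − ΣwΣz = 8852.22 − 8943.96 = -91.74
nΣw² − (Σw)² = 8486.52 − 7673.76 = 812.76; nΣz² − (Σz)² = 10596.18 − 10424.41 = 171.77
r = -91.74 / √(812.76 × 171.77) = -91.74 / 373.6413 ≈ -0.246

-0.246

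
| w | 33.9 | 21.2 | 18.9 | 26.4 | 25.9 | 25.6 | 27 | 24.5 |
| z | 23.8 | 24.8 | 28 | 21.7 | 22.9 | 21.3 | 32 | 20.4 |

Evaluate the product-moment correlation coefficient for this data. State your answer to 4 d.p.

-0.1532

n = 8, Σw = 203.4, Σz = 194.9, Σw² = 5308.24, Σz² = 4854.63, Σwz = 4936.85
nΣwz − ΣwΣz = 39494.8 − 39642.66 = -147.86
nΣw² − (Σw)² = 42465.92 − 41371.56 = 1094.36; nΣz² − (Σz)² = 38837.04 − 37986.01 = 851.03
r = -147.86 / √(1094.36 × 851.03) = -147.86 / 965.0561 ≈ -0.1532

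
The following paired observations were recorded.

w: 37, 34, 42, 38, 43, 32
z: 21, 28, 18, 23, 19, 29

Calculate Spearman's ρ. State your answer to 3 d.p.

Rank w: 3, 2, 5, 4, 6, 1
Rank z: 3, 5, 1, 4, 2, 6
d = rank(w) − rank(z): 0, -3, 4, 0, 4, -5; Σd² = 66
ρ = 1 − 6Σd² / [n(n²−1)] = 1 − 6×66 / (6×35) = 1 − 396/210 ≈ -0.886

-0.886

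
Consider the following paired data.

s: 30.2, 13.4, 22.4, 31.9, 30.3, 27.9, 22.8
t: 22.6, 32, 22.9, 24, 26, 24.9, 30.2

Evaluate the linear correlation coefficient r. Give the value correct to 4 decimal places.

-0.7406

n = 7, Σs = 178.9, Σt = 182.6, Σs² = 4827.31, Σt² = 4843.22, Σst = 4560.95
nΣst − ΣsΣt = 31926.65 − 32667.14 = -740.49
nΣs² − (Σs)² = 33791.17 − 32005.21 = 1785.96; nΣt² − (Σt)² = 33902.54 − 33342.76 = 559.78
r = -740.49 / √(1785.96 × 559.78) = -740.49 / 999.8723 ≈ -0.7406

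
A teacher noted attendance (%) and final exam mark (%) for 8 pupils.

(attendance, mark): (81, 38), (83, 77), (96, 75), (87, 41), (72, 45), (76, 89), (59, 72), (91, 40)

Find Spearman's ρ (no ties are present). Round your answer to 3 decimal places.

-0.143

Rank attendance: 4, 5, 8, 6, 2, 3, 1, 7
Rank mark: 1, 7, 6, 3, 4, 8, 5, 2
d = rank(attendance) − rank(mark): 3, -2, 2, 3, -2, -5, -4, 5; Σd² = 96
ρ = 1 − 6Σd² / [n(n²−1)] = 1 − 6×96 / (8×63) = 1 − 576/504 ≈ -0.143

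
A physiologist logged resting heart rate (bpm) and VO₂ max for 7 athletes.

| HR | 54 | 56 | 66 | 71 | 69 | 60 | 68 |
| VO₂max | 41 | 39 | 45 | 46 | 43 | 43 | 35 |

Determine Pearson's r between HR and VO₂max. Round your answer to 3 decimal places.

0.262

n = 7, Σx = 444, Σy = 292, Σx² = 28434, Σy² = 12266, Σxy = 18561
nΣxy − ΣxΣy = 129927 − 129648 = 279
nΣx² − (Σx)² = 199038 − 197136 = 1902; nΣy² − (Σy)² = 85862 − 85264 = 598
r = 279 / √(1902 × 598) = 279 / 1066.4877 ≈ 0.262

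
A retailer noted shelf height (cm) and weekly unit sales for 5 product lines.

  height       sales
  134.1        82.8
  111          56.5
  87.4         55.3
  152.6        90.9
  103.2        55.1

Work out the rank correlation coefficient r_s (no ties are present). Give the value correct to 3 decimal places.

Rank height: 4, 3, 1, 5, 2
Rank sales: 4, 3, 2, 5, 1
d = rank(height) − rank(sales): 0, 0, -1, 0, 1; Σd² = 2
ρ = 1 − 6Σd² / [n(n²−1)] = 1 − 6×2 / (5×24) = 1 − 12/120 ≈ 0.900

0.900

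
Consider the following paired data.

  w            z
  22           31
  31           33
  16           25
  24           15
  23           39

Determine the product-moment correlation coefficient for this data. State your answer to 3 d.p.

n = 5, Σw = 116, Σz = 143, Σw² = 2806, Σz² = 4421, Σwz = 3362
nΣwz − ΣwΣz = 16810 − 16588 = 222
nΣw² − (Σw)² = 14030 − 13456 = 574; nΣz² − (Σz)² = 22105 − 20449 = 1656
r = 222 / √(574 × 1656) = 222 / 974.9585 ≈ 0.228

0.228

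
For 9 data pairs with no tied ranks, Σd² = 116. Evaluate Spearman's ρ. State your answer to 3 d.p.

ρ = 1 − 6Σd² / [n(n²−1)] = 1 − 6×116 / (9×80)
  = 1 − 696/720 = 1 − 0.9667 ≈ 0.033

0.033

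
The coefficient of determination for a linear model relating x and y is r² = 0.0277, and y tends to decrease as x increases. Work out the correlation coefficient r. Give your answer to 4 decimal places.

|r| = √0.0277 = 0.1664
The association is negative, so r = −0.1664.

-0.1664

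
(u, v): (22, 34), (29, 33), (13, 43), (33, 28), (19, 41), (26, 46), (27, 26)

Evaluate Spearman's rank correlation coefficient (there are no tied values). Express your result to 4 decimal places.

-0.6786

Rank u: 3, 6, 1, 7, 2, 4, 5
Rank v: 4, 3, 6, 2, 5, 7, 1
d = rank(u) − rank(v): -1, 3, -5, 5, -3, -3, 4; Σd² = 94
ρ = 1 − 6Σd² / [n(n²−1)] = 1 − 6×94 / (7×48) = 1 − 564/336 ≈ -0.6786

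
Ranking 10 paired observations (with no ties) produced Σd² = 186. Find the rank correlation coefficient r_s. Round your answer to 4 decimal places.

-0.1273

ρ = 1 − 6Σd² / [n(n²−1)] = 1 − 6×186 / (10×99)
  = 1 − 1116/990 = 1 − 1.12727 ≈ -0.1273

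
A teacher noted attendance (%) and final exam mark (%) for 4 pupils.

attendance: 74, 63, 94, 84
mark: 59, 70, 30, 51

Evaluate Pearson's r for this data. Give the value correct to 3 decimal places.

-0.975

n = 4, Σx = 315, Σy = 210, Σx² = 25337, Σy² = 11882, Σxy = 15880
nΣxy − ΣxΣy = 63520 − 66150 = -2630
nΣx² − (Σx)² = 101348 − 99225 = 2123; nΣy² − (Σy)² = 47528 − 44100 = 3428
r = -2630 / √(2123 × 3428) = -2630 / 2697.7109 ≈ -0.975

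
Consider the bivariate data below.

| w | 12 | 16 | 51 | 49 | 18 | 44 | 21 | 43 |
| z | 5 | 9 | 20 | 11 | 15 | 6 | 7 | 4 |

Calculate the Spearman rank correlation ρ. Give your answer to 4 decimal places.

Rank w: 1, 2, 8, 7, 3, 6, 4, 5
Rank z: 2, 5, 8, 6, 7, 3, 4, 1
d = rank(w) − rank(z): -1, -3, 0, 1, -4, 3, 0, 4; Σd² = 52
ρ = 1 − 6Σd² / [n(n²−1)] = 1 − 6×52 / (8×63) = 1 − 312/504 ≈ 0.3810

0.3810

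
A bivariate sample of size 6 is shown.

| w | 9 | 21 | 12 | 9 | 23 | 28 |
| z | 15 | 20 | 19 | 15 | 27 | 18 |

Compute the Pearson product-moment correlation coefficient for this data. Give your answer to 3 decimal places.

n = 6, Σw = 102, Σz = 114, Σw² = 2060, Σz² = 2264, Σwz = 2043
nΣwz − ΣwΣz = 12258 − 11628 = 630
nΣw² − (Σw)² = 12360 − 10404 = 1956; nΣz² − (Σz)² = 13584 − 12996 = 588
r = 630 / √(1956 × 588) = 630 / 1072.4402 ≈ 0.587

0.587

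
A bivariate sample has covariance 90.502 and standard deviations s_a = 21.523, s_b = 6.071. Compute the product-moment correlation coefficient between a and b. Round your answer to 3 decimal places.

r = Cov(a,b) / (s_a · s_b) = 90.502 / (21.523 × 6.071)
  = 90.502 / 130.6661 ≈ 0.693

0.693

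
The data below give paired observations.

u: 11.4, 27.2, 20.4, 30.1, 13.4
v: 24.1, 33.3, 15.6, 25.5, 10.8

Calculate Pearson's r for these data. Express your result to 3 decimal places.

0.588

n = 5, Σu = 102.5, Σv = 109.3, Σu² = 2371.53, Σv² = 2699.95, Σuv = 2411.01
nΣuv − ΣuΣv = 12055.05 − 11203.25 = 851.8
nΣu² − (Σu)² = 11857.65 − 10506.25 = 1351.4; nΣv² − (Σv)² = 13499.75 − 11946.49 = 1553.26
r = 851.8 / √(1351.4 × 1553.26) = 851.8 / 1448.8187 ≈ 0.588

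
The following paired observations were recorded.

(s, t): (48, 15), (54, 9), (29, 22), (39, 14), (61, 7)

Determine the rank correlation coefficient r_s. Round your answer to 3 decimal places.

-0.900

Rank s: 3, 4, 1, 2, 5
Rank t: 4, 2, 5, 3, 1
d = rank(s) − rank(t): -1, 2, -4, -1, 4; Σd² = 38
ρ = 1 − 6Σd² / [n(n²−1)] = 1 − 6×38 / (5×24) = 1 − 228/120 ≈ -0.900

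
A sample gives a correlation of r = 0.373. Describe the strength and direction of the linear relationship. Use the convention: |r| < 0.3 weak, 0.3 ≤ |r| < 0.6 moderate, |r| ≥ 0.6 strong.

moderate positive

r = 0.373 > 0 so the relationship is positive.
|r| = 0.373, which falls in the moderate range.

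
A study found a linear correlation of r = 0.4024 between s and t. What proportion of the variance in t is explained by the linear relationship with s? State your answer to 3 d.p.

r² = (0.4024)² = 0.162

0.162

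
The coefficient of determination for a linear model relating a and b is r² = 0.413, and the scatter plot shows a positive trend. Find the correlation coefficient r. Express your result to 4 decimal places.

|r| = √0.413 = 0.6427
The association is positive, so r = 0.6427.

0.6427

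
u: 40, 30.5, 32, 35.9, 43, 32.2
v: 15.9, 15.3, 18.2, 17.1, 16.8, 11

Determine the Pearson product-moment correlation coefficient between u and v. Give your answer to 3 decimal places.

n = 6, Σu = 213.6, Σv = 94.3, Σu² = 7728.9, Σv² = 1513.79, Σuv = 3375.54
nΣuv − ΣuΣv = 20253.24 − 20142.48 = 110.76
nΣu² − (Σu)² = 46373.4 − 45624.96 = 748.44; nΣv² − (Σv)² = 9082.74 − 8892.49 = 190.25
r = 110.76 / √(748.44 × 190.25) = 110.76 / 377.3469 ≈ 0.294

0.294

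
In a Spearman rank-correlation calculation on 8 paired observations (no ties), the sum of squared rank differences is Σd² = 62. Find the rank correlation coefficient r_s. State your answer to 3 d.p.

ρ = 1 − 6Σd² / [n(n²−1)] = 1 − 6×62 / (8×63)
  = 1 − 372/504 = 1 − 0.7381 ≈ 0.262

0.262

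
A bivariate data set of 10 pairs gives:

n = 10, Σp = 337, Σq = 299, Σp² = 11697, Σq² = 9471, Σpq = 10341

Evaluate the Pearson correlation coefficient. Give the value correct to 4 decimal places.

0.6229

r = (nΣpq − ΣpΣq) / √[(nΣp² − (Σp)²)(nΣq² − (Σq)²)]
Numerator: 10×10341 − 337×299 = 2647
Denominator: √[(116970 − 113569)(94710 − 89401)] = √[3401 × 5309] = 4249.2245
r = 2647 / 4249.2245 ≈ 0.6229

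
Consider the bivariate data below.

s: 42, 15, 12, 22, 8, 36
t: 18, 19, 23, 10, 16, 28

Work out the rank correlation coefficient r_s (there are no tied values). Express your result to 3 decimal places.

Rank s: 6, 3, 2, 4, 1, 5
Rank t: 3, 4, 5, 1, 2, 6
d = rank(s) − rank(t): 3, -1, -3, 3, -1, -1; Σd² = 30
ρ = 1 − 6Σd² / [n(n²−1)] = 1 − 6×30 / (6×35) = 1 − 180/210 ≈ 0.143

0.143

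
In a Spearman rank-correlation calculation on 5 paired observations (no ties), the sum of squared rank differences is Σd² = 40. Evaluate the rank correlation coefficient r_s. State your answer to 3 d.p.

ρ = 1 − 6Σd² / [n(n²−1)] = 1 − 6×40 / (5×24)
  = 1 − 240/120 = 1 − 2.0000 ≈ -1.000

-1.000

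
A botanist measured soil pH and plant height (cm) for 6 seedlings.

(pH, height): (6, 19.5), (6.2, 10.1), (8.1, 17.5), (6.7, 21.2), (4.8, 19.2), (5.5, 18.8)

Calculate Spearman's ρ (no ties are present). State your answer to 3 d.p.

Rank pH: 3, 4, 6, 5, 1, 2
Rank height: 5, 1, 2, 6, 4, 3
d = rank(pH) − rank(height): -2, 3, 4, -1, -3, -1; Σd² = 40
ρ = 1 − 6Σd² / [n(n²−1)] = 1 − 6×40 / (6×35) = 1 − 240/210 ≈ -0.143

-0.143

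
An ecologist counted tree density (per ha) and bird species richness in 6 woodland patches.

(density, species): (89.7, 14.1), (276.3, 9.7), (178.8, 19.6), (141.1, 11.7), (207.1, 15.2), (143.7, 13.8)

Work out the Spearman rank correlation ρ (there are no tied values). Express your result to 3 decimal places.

-0.086

Rank density: 1, 6, 4, 2, 5, 3
Rank species: 4, 1, 6, 2, 5, 3
d = rank(density) − rank(species): -3, 5, -2, 0, 0, 0; Σd² = 38
ρ = 1 − 6Σd² / [n(n²−1)] = 1 − 6×38 / (6×35) = 1 − 228/210 ≈ -0.086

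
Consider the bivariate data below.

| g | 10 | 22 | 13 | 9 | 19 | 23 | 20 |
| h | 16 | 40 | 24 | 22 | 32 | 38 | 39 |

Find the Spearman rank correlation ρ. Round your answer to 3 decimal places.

Rank g: 2, 6, 3, 1, 4, 7, 5
Rank h: 1, 7, 3, 2, 4, 5, 6
d = rank(g) − rank(h): 1, -1, 0, -1, 0, 2, -1; Σd² = 8
ρ = 1 − 6Σd² / [n(n²−1)] = 1 − 6×8 / (7×48) = 1 − 48/336 ≈ 0.857

0.857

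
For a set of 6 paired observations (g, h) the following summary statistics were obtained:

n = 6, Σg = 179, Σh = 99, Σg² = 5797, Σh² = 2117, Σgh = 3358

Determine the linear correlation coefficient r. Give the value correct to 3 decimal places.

r = (nΣgh − ΣgΣh) / √[(nΣg² − (Σg)²)(nΣh² − (Σh)²)]
Numerator: 6×3358 − 179×99 = 2427
Denominator: √[(34782 − 32041)(12702 − 9801)] = √[2741 × 2901] = 2819.8654
r = 2427 / 2819.8654 ≈ 0.861

0.861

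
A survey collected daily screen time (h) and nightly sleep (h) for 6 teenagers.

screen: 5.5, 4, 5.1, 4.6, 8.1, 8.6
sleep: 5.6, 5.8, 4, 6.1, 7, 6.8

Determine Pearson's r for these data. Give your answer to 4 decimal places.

0.6276

n = 6, Σx = 35.9, Σy = 35.3, Σx² = 232.99, Σy² = 213.45, Σxy = 217.64
nΣxy − ΣxΣy = 1305.84 − 1267.27 = 38.57
nΣx² − (Σx)² = 1397.94 − 1288.81 = 109.13; nΣy² − (Σy)² = 1280.7 − 1246.09 = 34.61
r = 38.57 / √(109.13 × 34.61) = 38.57 / 61.4572 ≈ 0.6276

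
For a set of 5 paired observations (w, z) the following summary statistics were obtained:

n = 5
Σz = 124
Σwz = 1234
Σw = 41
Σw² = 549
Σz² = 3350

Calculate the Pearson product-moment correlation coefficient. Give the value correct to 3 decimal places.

0.898

r = (nΣwz − ΣwΣz) / √[(nΣw² − (Σw)²)(nΣz² − (Σz)²)]
Numerator: 5×1234 − 41×124 = 1086
Denominator: √[(2745 − 1681)(16750 − 15376)] = √[1064 × 1374] = 1209.1055
r = 1086 / 1209.1055 ≈ 0.898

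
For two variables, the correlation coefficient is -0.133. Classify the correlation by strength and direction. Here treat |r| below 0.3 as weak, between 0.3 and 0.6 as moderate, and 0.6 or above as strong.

weak negative

r = -0.133 < 0 so the relationship is negative.
|r| = 0.133, which falls in the weak range.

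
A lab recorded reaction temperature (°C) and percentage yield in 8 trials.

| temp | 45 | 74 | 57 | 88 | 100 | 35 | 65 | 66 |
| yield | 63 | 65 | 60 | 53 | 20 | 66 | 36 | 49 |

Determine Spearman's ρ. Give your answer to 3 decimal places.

Rank temp: 2, 6, 3, 7, 8, 1, 4, 5
Rank yield: 6, 7, 5, 4, 1, 8, 2, 3
d = rank(temp) − rank(yield): -4, -1, -2, 3, 7, -7, 2, 2; Σd² = 136
ρ = 1 − 6Σd² / [n(n²−1)] = 1 − 6×136 / (8×63) = 1 − 816/504 ≈ -0.619

-0.619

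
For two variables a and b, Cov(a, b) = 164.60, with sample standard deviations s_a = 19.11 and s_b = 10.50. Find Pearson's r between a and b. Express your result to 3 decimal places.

r = Cov(a,b) / (s_a · s_b) = 164.60 / (19.11 × 10.50)
  = 164.60 / 200.6550 ≈ 0.820

0.820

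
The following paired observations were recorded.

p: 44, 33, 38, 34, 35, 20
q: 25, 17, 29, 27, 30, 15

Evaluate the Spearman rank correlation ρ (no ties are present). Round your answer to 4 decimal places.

0.6000

Rank p: 6, 2, 5, 3, 4, 1
Rank q: 3, 2, 5, 4, 6, 1
d = rank(p) − rank(q): 3, 0, 0, -1, -2, 0; Σd² = 14
ρ = 1 − 6Σd² / [n(n²−1)] = 1 − 6×14 / (6×35) = 1 − 84/210 ≈ 0.6000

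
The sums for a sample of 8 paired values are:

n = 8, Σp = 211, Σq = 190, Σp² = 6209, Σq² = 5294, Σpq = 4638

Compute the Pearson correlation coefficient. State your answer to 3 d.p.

r = (nΣpq − ΣpΣq) / √[(nΣp² − (Σp)²)(nΣq² − (Σq)²)]
Numerator: 8×4638 − 211×190 = -2986
Denominator: √[(49672 − 44521)(42352 − 36100)] = √[5151 × 6252] = 5674.8614
r = -2986 / 5674.8614 ≈ -0.526

-0.526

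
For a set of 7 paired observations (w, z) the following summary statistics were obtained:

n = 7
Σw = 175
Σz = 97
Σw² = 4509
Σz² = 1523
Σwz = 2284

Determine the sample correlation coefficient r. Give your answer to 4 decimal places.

-0.9108

r = (nΣwz − ΣwΣz) / √[(nΣw² − (Σw)²)(nΣz² − (Σz)²)]
Numerator: 7×2284 − 175×97 = -987
Denominator: √[(31563 − 30625)(10661 − 9409)] = √[938 × 1252] = 1083.6863
r = -987 / 1083.6863 ≈ -0.9108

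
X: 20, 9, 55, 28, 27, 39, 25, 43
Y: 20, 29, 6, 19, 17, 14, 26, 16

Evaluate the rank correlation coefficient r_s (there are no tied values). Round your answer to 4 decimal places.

-0.9286

Rank X: 2, 1, 8, 5, 4, 6, 3, 7
Rank Y: 6, 8, 1, 5, 4, 2, 7, 3
d = rank(X) − rank(Y): -4, -7, 7, 0, 0, 4, -4, 4; Σd² = 162
ρ = 1 − 6Σd² / [n(n²−1)] = 1 − 6×162 / (8×63) = 1 − 972/504 ≈ -0.9286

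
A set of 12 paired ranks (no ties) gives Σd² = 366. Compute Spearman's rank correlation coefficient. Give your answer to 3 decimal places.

-0.280

ρ = 1 − 6Σd² / [n(n²−1)] = 1 − 6×366 / (12×143)
  = 1 − 2196/1716 = 1 − 1.2797 ≈ -0.280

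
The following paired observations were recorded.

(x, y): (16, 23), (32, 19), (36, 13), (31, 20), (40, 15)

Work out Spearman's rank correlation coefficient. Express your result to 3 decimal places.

Rank x: 1, 3, 4, 2, 5
Rank y: 5, 3, 1, 4, 2
d = rank(x) − rank(y): -4, 0, 3, -2, 3; Σd² = 38
ρ = 1 − 6Σd² / [n(n²−1)] = 1 − 6×38 / (5×24) = 1 − 228/120 ≈ -0.900

-0.900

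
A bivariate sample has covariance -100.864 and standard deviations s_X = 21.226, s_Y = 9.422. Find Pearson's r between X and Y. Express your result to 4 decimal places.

r = Cov(X,Y) / (s_X · s_Y) = -100.864 / (21.226 × 9.422)
  = -100.864 / 199.9914 ≈ -0.5043

-0.5043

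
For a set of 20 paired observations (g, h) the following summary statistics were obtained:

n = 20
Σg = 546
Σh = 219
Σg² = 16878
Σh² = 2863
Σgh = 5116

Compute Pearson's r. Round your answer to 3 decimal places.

r = (nΣgh − ΣgΣh) / √[(nΣg² − (Σg)²)(nΣh² − (Σh)²)]
Numerator: 20×5116 − 546×219 = -17254
Denominator: √[(337560 − 298116)(57260 − 47961)] = √[39444 × 9299] = 19151.7560
r = -17254 / 19151.7560 ≈ -0.901

-0.901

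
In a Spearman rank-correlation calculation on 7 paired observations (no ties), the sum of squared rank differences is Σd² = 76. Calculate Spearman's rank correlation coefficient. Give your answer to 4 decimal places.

-0.3571

ρ = 1 − 6Σd² / [n(n²−1)] = 1 − 6×76 / (7×48)
  = 1 − 456/336 = 1 − 1.35714 ≈ -0.3571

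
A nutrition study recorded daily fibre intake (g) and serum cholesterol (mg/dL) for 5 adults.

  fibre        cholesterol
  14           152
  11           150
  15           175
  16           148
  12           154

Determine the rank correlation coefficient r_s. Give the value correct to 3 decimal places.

Rank fibre: 3, 1, 4, 5, 2
Rank cholesterol: 3, 2, 5, 1, 4
d = rank(fibre) − rank(cholesterol): 0, -1, -1, 4, -2; Σd² = 22
ρ = 1 − 6Σd² / [n(n²−1)] = 1 − 6×22 / (5×24) = 1 − 132/120 ≈ -0.100

-0.100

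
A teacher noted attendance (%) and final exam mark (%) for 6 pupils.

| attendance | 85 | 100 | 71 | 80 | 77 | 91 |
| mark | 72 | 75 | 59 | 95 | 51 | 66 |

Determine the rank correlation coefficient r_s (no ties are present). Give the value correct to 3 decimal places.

Rank attendance: 4, 6, 1, 3, 2, 5
Rank mark: 4, 5, 2, 6, 1, 3
d = rank(attendance) − rank(mark): 0, 1, -1, -3, 1, 2; Σd² = 16
ρ = 1 − 6Σd² / [n(n²−1)] = 1 − 6×16 / (6×35) = 1 − 96/210 ≈ 0.543

0.543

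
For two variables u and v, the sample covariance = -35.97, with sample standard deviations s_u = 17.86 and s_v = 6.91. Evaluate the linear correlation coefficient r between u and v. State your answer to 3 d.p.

r = Cov(u,v) / (s_u · s_v) = -35.97 / (17.86 × 6.91)
  = -35.97 / 123.4126 ≈ -0.291

-0.291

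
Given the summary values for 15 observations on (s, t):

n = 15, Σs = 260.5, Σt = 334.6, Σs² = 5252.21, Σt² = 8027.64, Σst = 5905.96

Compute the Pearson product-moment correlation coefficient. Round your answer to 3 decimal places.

r = (nΣst − ΣsΣt) / √[(nΣs² − (Σs)²)(nΣt² − (Σt)²)]
Numerator: 15×5905.96 − 260.5×334.6 = 1426.1
Denominator: √[(78783.15 − 67860.25)(120414.6 − 111957.16)] = √[10922.9 × 8457.44] = 9611.4396
r = 1426.1 / 9611.4396 ≈ 0.148

0.148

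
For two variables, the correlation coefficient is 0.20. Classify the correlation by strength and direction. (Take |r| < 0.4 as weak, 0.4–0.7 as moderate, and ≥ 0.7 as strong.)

weak positive

r = 0.20 > 0 so the relationship is positive.
|r| = 0.20, which falls in the weak range.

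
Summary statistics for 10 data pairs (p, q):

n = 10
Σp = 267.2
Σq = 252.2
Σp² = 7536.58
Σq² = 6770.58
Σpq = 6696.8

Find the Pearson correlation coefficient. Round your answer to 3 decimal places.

r = (nΣpq − ΣpΣq) / √[(nΣp² − (Σp)²)(nΣq² − (Σq)²)]
Numerator: 10×6696.8 − 267.2×252.2 = -419.84
Denominator: √[(75365.8 − 71395.84)(67705.8 − 63604.84)] = √[3969.96 × 4100.96] = 4034.9284
r = -419.84 / 4034.9284 ≈ -0.104

-0.104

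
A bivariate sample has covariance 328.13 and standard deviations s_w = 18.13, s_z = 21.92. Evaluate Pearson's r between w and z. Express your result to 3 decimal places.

r = Cov(w,z) / (s_w · s_z) = 328.13 / (18.13 × 21.92)
  = 328.13 / 397.4096 ≈ 0.826

0.826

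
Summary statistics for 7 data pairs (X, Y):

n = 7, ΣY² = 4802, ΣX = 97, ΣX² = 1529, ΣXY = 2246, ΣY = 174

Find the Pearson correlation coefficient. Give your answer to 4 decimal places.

r = (nΣXY − ΣXΣY) / √[(nΣX² − (ΣX)²)(nΣY² − (ΣY)²)]
Numerator: 7×2246 − 97×174 = -1156
Denominator: √[(10703 − 9409)(33614 − 30276)] = √[1294 × 3338] = 2078.3099
r = -1156 / 2078.3099 ≈ -0.5562

-0.5562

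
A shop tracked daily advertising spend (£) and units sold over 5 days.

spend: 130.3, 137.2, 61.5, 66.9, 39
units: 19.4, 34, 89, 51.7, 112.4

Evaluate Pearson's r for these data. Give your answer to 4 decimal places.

n = 5, Σx = 434.9, Σy = 306.5, Σx² = 45580.79, Σy² = 24760.01, Σxy = 20508.45
nΣxy − ΣxΣy = 102542.25 − 133296.85 = -30754.6
nΣx² − (Σx)² = 227903.95 − 189138.01 = 38765.94; nΣy² − (Σy)² = 123800.05 − 93942.25 = 29857.8
r = -30754.6 / √(38765.94 × 29857.8) = -30754.6 / 34021.5473 ≈ -0.9040

-0.9040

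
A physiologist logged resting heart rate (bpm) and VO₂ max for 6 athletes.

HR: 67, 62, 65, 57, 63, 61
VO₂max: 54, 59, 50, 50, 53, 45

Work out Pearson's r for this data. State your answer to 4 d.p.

0.2771

n = 6, Σx = 375, Σy = 311, Σx² = 23497, Σy² = 16231, Σxy = 19460
nΣxy − ΣxΣy = 116760 − 116625 = 135
nΣx² − (Σx)² = 140982 − 140625 = 357; nΣy² − (Σy)² = 97386 − 96721 = 665
r = 135 / √(357 × 665) = 135 / 487.2422 ≈ 0.2771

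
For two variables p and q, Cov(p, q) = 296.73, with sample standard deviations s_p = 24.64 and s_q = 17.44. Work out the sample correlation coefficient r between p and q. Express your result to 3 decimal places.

r = Cov(p,q) / (s_p · s_q) = 296.73 / (24.64 × 17.44)
  = 296.73 / 429.7216 ≈ 0.691

0.691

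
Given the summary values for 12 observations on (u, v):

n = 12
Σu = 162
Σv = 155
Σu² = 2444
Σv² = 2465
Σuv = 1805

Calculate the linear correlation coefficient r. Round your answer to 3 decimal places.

r = (nΣuv − ΣuΣv) / √[(nΣu² − (Σu)²)(nΣv² − (Σv)²)]
Numerator: 12×1805 − 162×155 = -3450
Denominator: √[(29328 − 26244)(29580 − 24025)] = √[3084 × 5555] = 4139.0361
r = -3450 / 4139.0361 ≈ -0.834

-0.834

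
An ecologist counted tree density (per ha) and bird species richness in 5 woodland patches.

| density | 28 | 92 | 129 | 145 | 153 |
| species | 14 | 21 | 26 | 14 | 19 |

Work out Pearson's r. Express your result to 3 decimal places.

n = 5, Σx = 547, Σy = 94, Σx² = 70323, Σy² = 1870, Σxy = 10615
nΣxy − ΣxΣy = 53075 − 51418 = 1657
nΣx² − (Σx)² = 351615 − 299209 = 52406; nΣy² − (Σy)² = 9350 − 8836 = 514
r = 1657 / √(52406 × 514) = 1657 / 5190.0563 ≈ 0.319

0.319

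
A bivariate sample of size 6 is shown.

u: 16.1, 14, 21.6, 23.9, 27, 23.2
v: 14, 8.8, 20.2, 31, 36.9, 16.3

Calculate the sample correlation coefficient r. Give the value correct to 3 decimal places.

n = 6, Σu = 125.8, Σv = 127.2, Σu² = 2760.22, Σv² = 3269.78, Σuv = 2900.28
nΣuv − ΣuΣv = 17401.68 − 16001.76 = 1399.92
nΣu² − (Σu)² = 16561.32 − 15825.64 = 735.68; nΣv² − (Σv)² = 19618.68 − 16179.84 = 3438.84
r = 1399.92 / √(735.68 × 3438.84) = 1399.92 / 1590.5615 ≈ 0.880

0.880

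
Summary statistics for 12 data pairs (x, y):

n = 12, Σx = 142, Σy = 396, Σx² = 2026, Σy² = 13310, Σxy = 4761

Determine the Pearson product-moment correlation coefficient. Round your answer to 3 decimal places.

0.259

r = (nΣxy − ΣxΣy) / √[(nΣx² − (Σx)²)(nΣy² − (Σy)²)]
Numerator: 12×4761 − 142×396 = 900
Denominator: √[(24312 − 20164)(159720 − 156816)] = √[4148 × 2904] = 3470.7048
r = 900 / 3470.7048 ≈ 0.259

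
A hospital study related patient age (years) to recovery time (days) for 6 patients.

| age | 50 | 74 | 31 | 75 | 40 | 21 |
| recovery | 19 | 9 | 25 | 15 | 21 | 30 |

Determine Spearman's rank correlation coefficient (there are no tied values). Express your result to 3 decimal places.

Rank age: 4, 5, 2, 6, 3, 1
Rank recovery: 3, 1, 5, 2, 4, 6
d = rank(age) − rank(recovery): 1, 4, -3, 4, -1, -5; Σd² = 68
ρ = 1 − 6Σd² / [n(n²−1)] = 1 − 6×68 / (6×35) = 1 − 408/210 ≈ -0.943

-0.943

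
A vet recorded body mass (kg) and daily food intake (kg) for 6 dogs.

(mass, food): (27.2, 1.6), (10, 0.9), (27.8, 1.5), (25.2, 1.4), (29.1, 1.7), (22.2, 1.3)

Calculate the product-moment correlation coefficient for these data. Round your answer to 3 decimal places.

n = 6, Σx = 141.5, Σy = 8.4, Σx² = 3587.37, Σy² = 12.16, Σxy = 207.83
nΣxy − ΣxΣy = 1246.98 − 1188.6 = 58.38
nΣx² − (Σx)² = 21524.22 − 20022.25 = 1501.97; nΣy² − (Σy)² = 72.96 − 70.56 = 2.4
r = 58.38 / √(1501.97 × 2.4) = 58.38 / 60.0394 ≈ 0.972

0.972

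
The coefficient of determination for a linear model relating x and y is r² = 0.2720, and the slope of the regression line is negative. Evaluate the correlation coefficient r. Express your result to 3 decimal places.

|r| = √0.2720 = 0.522
The association is negative, so r = −0.522.

-0.522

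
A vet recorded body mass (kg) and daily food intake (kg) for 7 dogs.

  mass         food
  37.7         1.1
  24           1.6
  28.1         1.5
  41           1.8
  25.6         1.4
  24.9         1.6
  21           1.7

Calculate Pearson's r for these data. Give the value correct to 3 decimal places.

-0.197

n = 7, Σx = 202.3, Σy = 10.7, Σx² = 6184.27, Σy² = 16.67, Σxy = 307.2
nΣxy − ΣxΣy = 2150.4 − 2164.61 = -14.21
nΣx² − (Σx)² = 43289.89 − 40925.29 = 2364.6; nΣy² − (Σy)² = 116.69 − 114.49 = 2.2
r = -14.21 / √(2364.6 × 2.2) = -14.21 / 72.1257 ≈ -0.197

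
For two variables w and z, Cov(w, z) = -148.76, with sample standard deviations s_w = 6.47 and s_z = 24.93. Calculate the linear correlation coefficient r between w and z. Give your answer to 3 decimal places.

-0.922

r = Cov(w,z) / (s_w · s_z) = -148.76 / (6.47 × 24.93)
  = -148.76 / 161.2971 ≈ -0.922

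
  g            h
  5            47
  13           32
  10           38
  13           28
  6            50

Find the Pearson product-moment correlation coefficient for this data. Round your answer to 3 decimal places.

n = 5, Σg = 47, Σh = 195, Σg² = 499, Σh² = 7961, Σgh = 1695
nΣgh − ΣgΣh = 8475 − 9165 = -690
nΣg² − (Σg)² = 2495 − 2209 = 286; nΣh² − (Σh)² = 39805 − 38025 = 1780
r = -690 / √(286 × 1780) = -690 / 713.4984 ≈ -0.967

-0.967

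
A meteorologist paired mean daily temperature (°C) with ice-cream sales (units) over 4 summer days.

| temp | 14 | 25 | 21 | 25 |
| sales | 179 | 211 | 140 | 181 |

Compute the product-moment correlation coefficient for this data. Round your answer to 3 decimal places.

0.303

n = 4, Σx = 85, Σy = 711, Σx² = 1887, Σy² = 128923, Σxy = 15246
nΣxy − ΣxΣy = 60984 − 60435 = 549
nΣx² − (Σx)² = 7548 − 7225 = 323; nΣy² − (Σy)² = 515692 − 505521 = 10171
r = 549 / √(323 × 10171) = 549 / 1812.5212 ≈ 0.303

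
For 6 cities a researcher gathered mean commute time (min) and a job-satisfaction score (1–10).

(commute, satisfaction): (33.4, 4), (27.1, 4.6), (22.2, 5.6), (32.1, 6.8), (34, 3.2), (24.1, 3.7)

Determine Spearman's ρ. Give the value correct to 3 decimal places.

-0.429

Rank commute: 5, 3, 1, 4, 6, 2
Rank satisfaction: 3, 4, 5, 6, 1, 2
d = rank(commute) − rank(satisfaction): 2, -1, -4, -2, 5, 0; Σd² = 50
ρ = 1 − 6Σd² / [n(n²−1)] = 1 − 6×50 / (6×35) = 1 − 300/210 ≈ -0.429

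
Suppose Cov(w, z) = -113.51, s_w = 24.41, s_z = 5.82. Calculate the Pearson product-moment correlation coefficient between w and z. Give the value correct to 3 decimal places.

-0.799

r = Cov(w,z) / (s_w · s_z) = -113.51 / (24.41 × 5.82)
  = -113.51 / 142.0662 ≈ -0.799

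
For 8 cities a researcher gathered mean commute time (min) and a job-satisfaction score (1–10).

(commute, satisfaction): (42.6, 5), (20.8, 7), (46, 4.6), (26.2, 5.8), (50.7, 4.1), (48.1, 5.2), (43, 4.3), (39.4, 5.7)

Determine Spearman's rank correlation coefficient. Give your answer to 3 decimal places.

-0.833

Rank commute: 4, 1, 6, 2, 8, 7, 5, 3
Rank satisfaction: 4, 8, 3, 7, 1, 5, 2, 6
d = rank(commute) − rank(satisfaction): 0, -7, 3, -5, 7, 2, 3, -3; Σd² = 154
ρ = 1 − 6Σd² / [n(n²−1)] = 1 − 6×154 / (8×63) = 1 − 924/504 ≈ -0.833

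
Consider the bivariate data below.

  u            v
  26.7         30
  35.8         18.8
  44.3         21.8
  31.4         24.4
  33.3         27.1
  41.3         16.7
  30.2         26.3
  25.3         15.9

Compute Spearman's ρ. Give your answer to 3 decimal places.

-0.190

Rank u: 2, 6, 8, 4, 5, 7, 3, 1
Rank v: 8, 3, 4, 5, 7, 2, 6, 1
d = rank(u) − rank(v): -6, 3, 4, -1, -2, 5, -3, 0; Σd² = 100
ρ = 1 − 6Σd² / [n(n²−1)] = 1 − 6×100 / (8×63) = 1 − 600/504 ≈ -0.190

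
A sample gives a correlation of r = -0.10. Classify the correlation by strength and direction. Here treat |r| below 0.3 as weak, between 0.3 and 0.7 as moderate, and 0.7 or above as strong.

r = -0.10 < 0 so the relationship is negative.
|r| = 0.10, which falls in the weak range.

weak negative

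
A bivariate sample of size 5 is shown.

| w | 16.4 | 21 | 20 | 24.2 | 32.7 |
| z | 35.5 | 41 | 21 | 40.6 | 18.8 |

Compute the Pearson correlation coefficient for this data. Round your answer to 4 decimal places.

n = 5, Σw = 114.3, Σz = 156.9, Σw² = 2764.89, Σz² = 5384.05, Σwz = 3460.48
nΣwz − ΣwΣz = 17302.4 − 17933.67 = -631.27
nΣw² − (Σw)² = 13824.45 − 13064.49 = 759.96; nΣz² − (Σz)² = 26920.25 − 24617.61 = 2302.64
r = -631.27 / √(759.96 × 2302.64) = -631.27 / 1322.8433 ≈ -0.4772

-0.4772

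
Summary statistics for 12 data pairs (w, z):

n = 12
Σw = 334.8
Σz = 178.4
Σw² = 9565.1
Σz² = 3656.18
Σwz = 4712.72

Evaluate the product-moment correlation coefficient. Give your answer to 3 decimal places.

r = (nΣwz − ΣwΣz) / √[(nΣw² − (Σw)²)(nΣz² − (Σz)²)]
Numerator: 12×4712.72 − 334.8×178.4 = -3175.68
Denominator: √[(114781.2 − 112091.04)(43874.16 − 31826.56)] = √[2690.16 × 12047.6] = 5692.9756
r = -3175.68 / 5692.9756 ≈ -0.558

-0.558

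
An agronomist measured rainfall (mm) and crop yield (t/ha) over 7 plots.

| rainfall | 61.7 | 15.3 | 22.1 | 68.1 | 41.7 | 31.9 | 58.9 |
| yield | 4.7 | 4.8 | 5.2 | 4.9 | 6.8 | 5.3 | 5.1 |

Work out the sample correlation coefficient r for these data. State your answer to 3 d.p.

n = 7, Σx = 299.7, Σy = 36.8, Σx² = 15392.71, Σy² = 196.52, Σxy = 1565.06
nΣxy − ΣxΣy = 10955.42 − 11028.96 = -73.54
nΣx² − (Σx)² = 107748.97 − 89820.09 = 17928.88; nΣy² − (Σy)² = 1375.64 − 1354.24 = 21.4
r = -73.54 / √(17928.88 × 21.4) = -73.54 / 619.4175 ≈ -0.119

-0.119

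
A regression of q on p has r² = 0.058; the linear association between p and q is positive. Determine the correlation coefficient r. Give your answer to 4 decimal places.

0.2408

|r| = √0.058 = 0.2408
The association is positive, so r = 0.2408.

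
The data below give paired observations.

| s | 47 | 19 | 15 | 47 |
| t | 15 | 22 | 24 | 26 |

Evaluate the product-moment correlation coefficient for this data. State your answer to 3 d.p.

n = 4, Σs = 128, Σt = 87, Σs² = 5004, Σt² = 1961, Σst = 2705
nΣst − ΣsΣt = 10820 − 11136 = -316
nΣs² − (Σs)² = 20016 − 16384 = 3632; nΣt² − (Σt)² = 7844 − 7569 = 275
r = -316 / √(3632 × 275) = -316 / 999.3998 ≈ -0.316

-0.316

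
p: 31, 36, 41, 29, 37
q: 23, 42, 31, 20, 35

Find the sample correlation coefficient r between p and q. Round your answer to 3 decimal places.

n = 5, Σp = 174, Σq = 151, Σp² = 6148, Σq² = 4879, Σpq = 5371
nΣpq − ΣpΣq = 26855 − 26274 = 581
nΣp² − (Σp)² = 30740 − 30276 = 464; nΣq² − (Σq)² = 24395 − 22801 = 1594
r = 581 / √(464 × 1594) = 581 / 860.0093 ≈ 0.676

0.676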